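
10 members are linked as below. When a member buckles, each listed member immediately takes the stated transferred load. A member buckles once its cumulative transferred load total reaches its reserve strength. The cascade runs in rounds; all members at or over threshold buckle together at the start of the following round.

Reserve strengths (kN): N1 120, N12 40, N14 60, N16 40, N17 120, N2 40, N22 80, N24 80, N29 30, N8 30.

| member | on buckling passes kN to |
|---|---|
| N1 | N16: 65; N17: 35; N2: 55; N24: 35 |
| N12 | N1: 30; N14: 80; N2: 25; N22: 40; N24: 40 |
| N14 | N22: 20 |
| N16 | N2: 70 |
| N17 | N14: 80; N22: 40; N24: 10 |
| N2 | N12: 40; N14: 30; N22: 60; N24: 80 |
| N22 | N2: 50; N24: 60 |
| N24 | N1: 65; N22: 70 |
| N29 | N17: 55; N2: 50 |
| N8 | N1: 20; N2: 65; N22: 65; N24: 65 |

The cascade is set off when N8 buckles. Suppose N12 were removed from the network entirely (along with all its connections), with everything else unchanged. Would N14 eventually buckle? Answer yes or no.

With N12 removed:
Round 1 — N8 buckles (initial).
  N1: +20 → 20 < 120
  N2: +65 → 65 ≥ 40
  N22: +65 → 65 < 80
  N24: +65 → 65 < 80
Round 2 — N2 buckles.
  N14: +30 → 30 < 60
  N22: +60 → 125 ≥ 80
  N24: +80 → 145 ≥ 80
Round 3 — N22, N24 buckle.
  N1: +65 → 85 < 120
No further bucklings.

no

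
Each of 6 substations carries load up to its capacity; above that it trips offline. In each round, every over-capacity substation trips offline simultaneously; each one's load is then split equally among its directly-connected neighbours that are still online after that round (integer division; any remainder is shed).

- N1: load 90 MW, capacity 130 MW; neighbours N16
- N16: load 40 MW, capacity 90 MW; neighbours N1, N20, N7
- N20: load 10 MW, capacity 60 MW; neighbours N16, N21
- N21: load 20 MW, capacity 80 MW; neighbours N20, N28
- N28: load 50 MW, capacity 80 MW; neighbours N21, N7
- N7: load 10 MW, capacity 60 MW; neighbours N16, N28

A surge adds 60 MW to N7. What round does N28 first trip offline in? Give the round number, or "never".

Round 1 — N7 at 70 > 60. N7 trips offline.
  N7 sheds 70 MW to N16, N28: 35 each.
    N16: 40+35 = 75 ≤ 90
    N28: 50+35 = 85 > 80
Round 2 — N28 trips offline.
  N28 sheds 85 MW to N21: 85 each.
    N21: 20+85 = 105 > 80
Round 3 — N21 trips offline.
  N21 sheds 105 MW to N20: 105 each.
    N20: 10+105 = 115 > 60
Round 4 — N20 trips offline.
  N20 sheds 115 MW to N16: 115 each.
    N16: 75+115 = 190 > 90
Round 5 — N16 trips offline.
  N16 sheds 190 MW to N1: 190 each.
    N1: 90+190 = 280 > 130
Round 6 — N1 trips offline.
  N1 sheds 280 MW: no online neighbours, lost.
No further trips.

2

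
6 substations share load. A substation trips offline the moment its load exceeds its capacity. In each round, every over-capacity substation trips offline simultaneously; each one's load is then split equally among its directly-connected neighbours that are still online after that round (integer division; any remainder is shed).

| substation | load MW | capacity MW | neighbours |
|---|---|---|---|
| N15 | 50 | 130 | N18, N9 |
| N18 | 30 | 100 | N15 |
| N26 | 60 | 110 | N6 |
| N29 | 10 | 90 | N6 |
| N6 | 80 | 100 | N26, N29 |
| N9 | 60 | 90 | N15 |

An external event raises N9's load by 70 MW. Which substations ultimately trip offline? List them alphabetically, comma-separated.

N15, N18, N9

Round 1 — N9 at 130 > 90. N9 trips offline.
  N9 sheds 130 MW to N15: 130 each.
    N15: 50+130 = 180 > 130
Round 2 — N15 trips offline.
  N15 sheds 180 MW to N18: 180 each.
    N18: 30+180 = 210 > 100
Round 3 — N18 trips offline.
  N18 sheds 210 MW: no online neighbours, lost.
No further trips.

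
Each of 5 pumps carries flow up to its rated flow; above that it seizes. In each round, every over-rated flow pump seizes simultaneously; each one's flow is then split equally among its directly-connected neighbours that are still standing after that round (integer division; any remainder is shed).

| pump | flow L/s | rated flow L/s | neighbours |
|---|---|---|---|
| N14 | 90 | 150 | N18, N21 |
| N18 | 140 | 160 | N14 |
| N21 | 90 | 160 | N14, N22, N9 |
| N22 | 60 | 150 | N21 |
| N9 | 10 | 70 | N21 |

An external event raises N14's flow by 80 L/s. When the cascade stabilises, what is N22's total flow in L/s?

Round 1 — N14 at 170 > 150. N14 seizes.
  N14 sheds 170 L/s to N18, N21: 85 each.
    N18: 140+85 = 225 > 160
    N21: 90+85 = 175 > 160
Round 2 — N18, N21 seize.
  N18 sheds 225 L/s: no online neighbours, lost.
  N21 sheds 175 L/s to N22, N9: 87 each (1 lost).
    N22: 60+87 = 147 ≤ 150
    N9: 10+87 = 97 > 70
Round 3 — N9 seizes.
  N9 sheds 97 L/s: no online neighbours, lost.
No further seizures.

147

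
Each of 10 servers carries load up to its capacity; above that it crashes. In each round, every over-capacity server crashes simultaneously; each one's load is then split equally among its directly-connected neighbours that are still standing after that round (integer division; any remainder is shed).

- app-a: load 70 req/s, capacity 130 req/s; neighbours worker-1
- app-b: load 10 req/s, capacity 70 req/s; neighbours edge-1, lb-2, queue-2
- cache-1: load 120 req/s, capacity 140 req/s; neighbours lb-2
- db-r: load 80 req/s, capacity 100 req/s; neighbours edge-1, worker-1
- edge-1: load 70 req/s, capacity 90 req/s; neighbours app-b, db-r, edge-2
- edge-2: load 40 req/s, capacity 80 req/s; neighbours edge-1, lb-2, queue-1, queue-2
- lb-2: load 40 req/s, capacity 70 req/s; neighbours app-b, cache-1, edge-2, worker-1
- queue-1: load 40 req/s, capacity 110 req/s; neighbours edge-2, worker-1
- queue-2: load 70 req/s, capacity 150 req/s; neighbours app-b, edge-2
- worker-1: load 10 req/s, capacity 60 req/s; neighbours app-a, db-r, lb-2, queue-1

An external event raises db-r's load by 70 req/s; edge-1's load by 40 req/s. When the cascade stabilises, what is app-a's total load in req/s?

123

Round 1 — db-r at 150 > 100; edge-1 at 110 > 90. db-r, edge-1 crash.
  db-r sheds 150 req/s to worker-1: 150 each.
    worker-1: 10+150 = 160 > 60
  edge-1 sheds 110 req/s to app-b, edge-2: 55 each.
    app-b: 10+55 = 65 ≤ 70
    edge-2: 40+55 = 95 > 80
Round 2 — edge-2, worker-1 crash.
  edge-2 sheds 95 req/s to lb-2, queue-1, queue-2: 31 each (2 lost).
    lb-2: 40+31 = 71 > 70
    queue-1: 40+31 = 71 ≤ 110
    queue-2: 70+31 = 101 ≤ 150
  worker-1 sheds 160 req/s to app-a, lb-2, queue-1: 53 each (1 lost).
    app-a: 70+53 = 123 ≤ 130
    lb-2: 71+53 = 124 > 70
    queue-1: 71+53 = 124 > 110
Round 3 — lb-2, queue-1 crash.
  lb-2 sheds 124 req/s to app-b, cache-1: 62 each.
    app-b: 65+62 = 127 > 70
    cache-1: 120+62 = 182 > 140
  queue-1 sheds 124 req/s: no online neighbours, lost.
Round 4 — app-b, cache-1 crash.
  app-b sheds 127 req/s to queue-2: 127 each.
    queue-2: 101+127 = 228 > 150
  cache-1 sheds 182 req/s: no online neighbours, lost.
Round 5 — queue-2 crashes.
  queue-2 sheds 228 req/s: no online neighbours, lost.
No further crashes.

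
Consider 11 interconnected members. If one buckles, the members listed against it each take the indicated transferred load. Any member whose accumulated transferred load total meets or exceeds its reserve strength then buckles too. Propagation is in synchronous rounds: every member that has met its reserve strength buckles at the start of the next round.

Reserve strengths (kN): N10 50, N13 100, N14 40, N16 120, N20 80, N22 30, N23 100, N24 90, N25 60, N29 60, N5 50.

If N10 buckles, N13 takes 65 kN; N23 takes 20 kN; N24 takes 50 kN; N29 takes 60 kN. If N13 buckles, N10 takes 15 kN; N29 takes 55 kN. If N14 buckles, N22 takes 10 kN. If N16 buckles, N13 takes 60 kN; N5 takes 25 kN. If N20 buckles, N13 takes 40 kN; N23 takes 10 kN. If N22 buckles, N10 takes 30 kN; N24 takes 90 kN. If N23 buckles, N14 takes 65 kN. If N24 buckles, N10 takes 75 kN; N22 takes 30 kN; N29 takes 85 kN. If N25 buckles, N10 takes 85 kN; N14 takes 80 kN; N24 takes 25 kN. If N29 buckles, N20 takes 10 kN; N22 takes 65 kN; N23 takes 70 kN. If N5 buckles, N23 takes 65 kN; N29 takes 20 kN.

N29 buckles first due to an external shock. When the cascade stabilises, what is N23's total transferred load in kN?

Round 1 — N29 buckles (initial).
  N20: +10 → 10 < 80
  N22: +65 → 65 ≥ 30
  N23: +70 → 70 < 100
Round 2 — N22 buckles.
  N10: +30 → 30 < 50
  N24: +90 → 90 ≥ 90
Round 3 — N24 buckles.
  N10: +75 → 105 ≥ 50
Round 4 — N10 buckles.
  N13: +65 → 65 < 100
  N23: +20 → 90 < 100
No further bucklings.

90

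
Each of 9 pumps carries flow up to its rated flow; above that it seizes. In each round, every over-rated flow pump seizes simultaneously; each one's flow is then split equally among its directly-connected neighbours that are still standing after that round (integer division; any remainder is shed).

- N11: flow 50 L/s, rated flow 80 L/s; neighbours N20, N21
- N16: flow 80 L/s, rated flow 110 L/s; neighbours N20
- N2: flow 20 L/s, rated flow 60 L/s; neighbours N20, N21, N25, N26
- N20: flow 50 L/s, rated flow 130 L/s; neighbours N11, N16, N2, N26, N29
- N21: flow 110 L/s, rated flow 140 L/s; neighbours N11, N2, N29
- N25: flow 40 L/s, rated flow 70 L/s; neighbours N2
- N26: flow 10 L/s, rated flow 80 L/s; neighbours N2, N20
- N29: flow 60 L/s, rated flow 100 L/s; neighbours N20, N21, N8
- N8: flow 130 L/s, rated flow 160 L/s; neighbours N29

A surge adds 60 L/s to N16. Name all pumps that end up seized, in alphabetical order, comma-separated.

N11, N16, N2, N20, N21, N29, N8

Round 1 — N16 at 140 > 110. N16 seizes.
  N16 sheds 140 L/s to N20: 140 each.
    N20: 50+140 = 190 > 130
Round 2 — N20 seizes.
  N20 sheds 190 L/s to N11, N2, N26, N29: 47 each (2 lost).
    N11: 50+47 = 97 > 80
    N2: 20+47 = 67 > 60
    N26: 10+47 = 57 ≤ 80
    N29: 60+47 = 107 > 100
Round 3 — N11, N2, N29 seize.
  N11 sheds 97 L/s to N21: 97 each.
    N21: 110+97 = 207 > 140
  N2 sheds 67 L/s to N21, N25, N26: 22 each (1 lost).
    N21: 207+22 = 229 > 140
    N25: 40+22 = 62 ≤ 70
    N26: 57+22 = 79 ≤ 80
  N29 sheds 107 L/s to N21, N8: 53 each (1 lost).
    N21: 229+53 = 282 > 140
    N8: 130+53 = 183 > 160
Round 4 — N21, N8 seize.
  N21 sheds 282 L/s: no online neighbours, lost.
  N8 sheds 183 L/s: no online neighbours, lost.
No further seizures.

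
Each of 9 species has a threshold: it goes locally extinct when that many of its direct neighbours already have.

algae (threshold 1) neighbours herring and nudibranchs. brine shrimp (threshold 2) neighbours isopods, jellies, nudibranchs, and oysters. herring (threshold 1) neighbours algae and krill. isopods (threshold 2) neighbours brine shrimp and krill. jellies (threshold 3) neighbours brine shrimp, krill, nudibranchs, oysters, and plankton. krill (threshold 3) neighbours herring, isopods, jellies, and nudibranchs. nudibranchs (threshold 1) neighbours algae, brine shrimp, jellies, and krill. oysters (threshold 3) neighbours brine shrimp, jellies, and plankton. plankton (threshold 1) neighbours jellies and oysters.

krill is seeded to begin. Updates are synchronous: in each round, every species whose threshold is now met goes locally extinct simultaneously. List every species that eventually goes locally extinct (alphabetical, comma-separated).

Round 1 — krill goes locally extinct (initial).
Round 2 — checking thresholds:
  herring: 1 of 2 neighbours ≥ 1, goes locally extinct.
  isopods: 1 of 2 neighbours < 2, holds.
  jellies: 1 of 5 neighbours < 3, holds.
  nudibranchs: 1 of 4 neighbours ≥ 1, goes locally extinct.
Round 3 — checking thresholds:
  algae: 2 of 2 neighbours ≥ 1, goes locally extinct.
  brine shrimp: 1 of 4 neighbours < 2, holds.
  isopods: 1 of 2 neighbours < 2, holds.
  jellies: 2 of 5 neighbours < 3, holds.
Round 4 — no new extinctions; cascade stops.

algae, herring, krill, nudibranchs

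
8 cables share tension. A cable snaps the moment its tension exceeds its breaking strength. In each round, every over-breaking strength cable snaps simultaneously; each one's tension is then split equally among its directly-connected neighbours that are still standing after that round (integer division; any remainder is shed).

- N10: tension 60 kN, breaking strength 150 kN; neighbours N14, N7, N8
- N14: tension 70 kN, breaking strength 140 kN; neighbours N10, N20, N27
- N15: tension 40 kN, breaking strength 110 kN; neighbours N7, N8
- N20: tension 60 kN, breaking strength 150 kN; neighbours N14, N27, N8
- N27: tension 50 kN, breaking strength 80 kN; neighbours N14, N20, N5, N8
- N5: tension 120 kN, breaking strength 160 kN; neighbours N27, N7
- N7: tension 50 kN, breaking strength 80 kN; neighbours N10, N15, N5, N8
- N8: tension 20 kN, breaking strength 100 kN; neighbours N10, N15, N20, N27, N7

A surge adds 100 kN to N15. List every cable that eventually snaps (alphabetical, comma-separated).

N15, N27, N5, N7, N8

Round 1 — N15 at 140 > 110. N15 snaps.
  N15 sheds 140 kN to N7, N8: 70 each.
    N7: 50+70 = 120 > 80
    N8: 20+70 = 90 ≤ 100
Round 2 — N7 snaps.
  N7 sheds 120 kN to N10, N5, N8: 40 each.
    N10: 60+40 = 100 ≤ 150
    N5: 120+40 = 160 ≤ 160
    N8: 90+40 = 130 > 100
Round 3 — N8 snaps.
  N8 sheds 130 kN to N10, N20, N27: 43 each (1 lost).
    N10: 100+43 = 143 ≤ 150
    N20: 60+43 = 103 ≤ 150
    N27: 50+43 = 93 > 80
Round 4 — N27 snaps.
  N27 sheds 93 kN to N14, N20, N5: 31 each.
    N14: 70+31 = 101 ≤ 140
    N20: 103+31 = 134 ≤ 150
    N5: 160+31 = 191 > 160
Round 5 — N5 snaps.
  N5 sheds 191 kN: no online neighbours, lost.
No further breaks.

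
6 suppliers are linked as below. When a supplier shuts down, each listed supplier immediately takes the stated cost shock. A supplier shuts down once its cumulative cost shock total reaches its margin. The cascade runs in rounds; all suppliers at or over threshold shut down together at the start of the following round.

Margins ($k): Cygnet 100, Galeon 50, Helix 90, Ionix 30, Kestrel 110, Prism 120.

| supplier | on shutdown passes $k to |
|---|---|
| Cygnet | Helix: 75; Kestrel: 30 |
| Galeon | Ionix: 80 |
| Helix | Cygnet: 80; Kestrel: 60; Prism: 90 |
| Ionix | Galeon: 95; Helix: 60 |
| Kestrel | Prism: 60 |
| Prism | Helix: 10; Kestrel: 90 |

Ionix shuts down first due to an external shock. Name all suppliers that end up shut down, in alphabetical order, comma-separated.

Round 1 — Ionix shuts down (initial).
  Galeon: +95 → 95 ≥ 50
  Helix: +60 → 60 < 90
Round 2 — Galeon shuts down.
No further shutdowns.

Galeon, Ionix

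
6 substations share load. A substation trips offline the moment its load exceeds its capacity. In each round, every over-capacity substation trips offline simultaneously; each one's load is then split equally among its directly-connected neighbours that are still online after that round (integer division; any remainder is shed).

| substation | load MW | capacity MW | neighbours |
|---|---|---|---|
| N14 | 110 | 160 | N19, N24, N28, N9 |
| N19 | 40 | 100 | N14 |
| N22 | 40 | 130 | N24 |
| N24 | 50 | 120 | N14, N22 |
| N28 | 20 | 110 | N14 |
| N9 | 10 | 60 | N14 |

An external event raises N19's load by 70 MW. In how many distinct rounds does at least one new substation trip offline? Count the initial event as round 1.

Round 1 — N19 at 110 > 100. N19 trips offline.
  N19 sheds 110 MW to N14: 110 each.
    N14: 110+110 = 220 > 160
Round 2 — N14 trips offline.
  N14 sheds 220 MW to N24, N28, N9: 73 each (1 lost).
    N24: 50+73 = 123 > 120
    N28: 20+73 = 93 ≤ 110
    N9: 10+73 = 83 > 60
Round 3 — N24, N9 trip offline.
  N24 sheds 123 MW to N22: 123 each.
    N22: 40+123 = 163 > 130
  N9 sheds 83 MW: no online neighbours, lost.
Round 4 — N22 trips offline.
  N22 sheds 163 MW: no online neighbours, lost.
No further trips.

4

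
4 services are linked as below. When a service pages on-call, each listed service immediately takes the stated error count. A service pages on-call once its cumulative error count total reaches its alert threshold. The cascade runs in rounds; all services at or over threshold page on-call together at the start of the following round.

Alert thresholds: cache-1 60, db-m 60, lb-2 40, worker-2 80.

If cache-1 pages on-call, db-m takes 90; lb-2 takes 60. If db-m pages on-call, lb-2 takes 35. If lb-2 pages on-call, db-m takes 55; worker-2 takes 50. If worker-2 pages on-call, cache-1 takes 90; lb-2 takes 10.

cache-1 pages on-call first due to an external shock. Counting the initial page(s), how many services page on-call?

Round 1 — cache-1 pages on-call (initial).
  db-m: +90 → 90 ≥ 60
  lb-2: +60 → 60 ≥ 40
Round 2 — db-m, lb-2 page on-call.
  worker-2: +50 → 50 < 80
No further pages.

3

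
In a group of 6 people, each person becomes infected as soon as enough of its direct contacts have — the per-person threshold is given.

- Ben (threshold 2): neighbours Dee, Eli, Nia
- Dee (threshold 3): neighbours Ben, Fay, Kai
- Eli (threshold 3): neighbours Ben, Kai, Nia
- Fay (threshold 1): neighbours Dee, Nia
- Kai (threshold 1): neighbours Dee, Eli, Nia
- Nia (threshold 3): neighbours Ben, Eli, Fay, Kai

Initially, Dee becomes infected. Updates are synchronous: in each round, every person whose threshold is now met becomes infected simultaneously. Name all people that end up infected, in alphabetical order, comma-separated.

Round 1 — Dee becomes infected (initial).
Round 2 — checking thresholds:
  Ben: 1 of 3 neighbours < 2, not yet.
  Fay: 1 of 2 neighbours ≥ 1, becomes infected.
  Kai: 1 of 3 neighbours ≥ 1, becomes infected.
Round 3 — no new infections; cascade stops.

Dee, Fay, Kai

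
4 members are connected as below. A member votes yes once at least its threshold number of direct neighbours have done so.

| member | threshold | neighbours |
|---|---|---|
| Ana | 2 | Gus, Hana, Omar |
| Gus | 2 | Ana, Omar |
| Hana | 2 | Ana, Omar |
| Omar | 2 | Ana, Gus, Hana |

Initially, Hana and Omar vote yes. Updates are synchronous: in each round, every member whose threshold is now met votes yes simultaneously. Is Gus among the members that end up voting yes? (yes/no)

yes

Round 1 — Hana, Omar vote yes (initial).
Round 2 — checking thresholds:
  Ana: 2 of 3 neighbours ≥ 2, votes yes.
  Gus: 1 of 2 neighbours < 2, below threshold.
Round 3 — checking thresholds:
  Gus: 2 of 2 neighbours ≥ 2, votes yes.
Round 4 — no new yes votes; cascade stops.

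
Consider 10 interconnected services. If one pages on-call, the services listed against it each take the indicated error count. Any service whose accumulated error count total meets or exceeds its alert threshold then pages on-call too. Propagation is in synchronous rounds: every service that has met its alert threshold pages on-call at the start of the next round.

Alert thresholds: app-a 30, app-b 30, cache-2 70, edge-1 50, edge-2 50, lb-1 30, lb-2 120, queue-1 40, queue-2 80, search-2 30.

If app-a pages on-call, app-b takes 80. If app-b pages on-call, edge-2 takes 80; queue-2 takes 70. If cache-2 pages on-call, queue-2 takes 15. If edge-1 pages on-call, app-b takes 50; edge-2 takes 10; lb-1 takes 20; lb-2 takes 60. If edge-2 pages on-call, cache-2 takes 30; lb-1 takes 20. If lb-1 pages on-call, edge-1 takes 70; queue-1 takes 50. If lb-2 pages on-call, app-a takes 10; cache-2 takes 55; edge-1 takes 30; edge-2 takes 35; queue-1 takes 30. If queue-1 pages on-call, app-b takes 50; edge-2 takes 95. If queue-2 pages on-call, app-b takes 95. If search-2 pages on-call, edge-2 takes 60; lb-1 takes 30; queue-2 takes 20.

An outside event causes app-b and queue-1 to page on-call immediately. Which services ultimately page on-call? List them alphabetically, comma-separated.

app-b, edge-2, queue-1

Round 1 — app-b, queue-1 page on-call (initial).
  edge-2: +80+95 → 175 ≥ 50
  queue-2: +70 → 70 < 80
Round 2 — edge-2 pages on-call.
  cache-2: +30 → 30 < 70
  lb-1: +20 → 20 < 30
No further pages.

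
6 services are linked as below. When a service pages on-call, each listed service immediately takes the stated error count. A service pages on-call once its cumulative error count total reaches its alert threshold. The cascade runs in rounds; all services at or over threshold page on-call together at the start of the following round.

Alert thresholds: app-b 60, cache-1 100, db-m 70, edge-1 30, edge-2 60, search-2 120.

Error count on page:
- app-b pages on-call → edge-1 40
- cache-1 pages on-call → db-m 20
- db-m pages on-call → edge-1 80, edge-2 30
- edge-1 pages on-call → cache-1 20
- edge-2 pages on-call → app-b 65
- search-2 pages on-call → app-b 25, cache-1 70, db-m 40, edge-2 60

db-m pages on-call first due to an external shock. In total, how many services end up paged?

2

Round 1 — db-m pages on-call (initial).
  edge-1: +80 → 80 ≥ 30
  edge-2: +30 → 30 < 60
Round 2 — edge-1 pages on-call.
  cache-1: +20 → 20 < 100
No further pages.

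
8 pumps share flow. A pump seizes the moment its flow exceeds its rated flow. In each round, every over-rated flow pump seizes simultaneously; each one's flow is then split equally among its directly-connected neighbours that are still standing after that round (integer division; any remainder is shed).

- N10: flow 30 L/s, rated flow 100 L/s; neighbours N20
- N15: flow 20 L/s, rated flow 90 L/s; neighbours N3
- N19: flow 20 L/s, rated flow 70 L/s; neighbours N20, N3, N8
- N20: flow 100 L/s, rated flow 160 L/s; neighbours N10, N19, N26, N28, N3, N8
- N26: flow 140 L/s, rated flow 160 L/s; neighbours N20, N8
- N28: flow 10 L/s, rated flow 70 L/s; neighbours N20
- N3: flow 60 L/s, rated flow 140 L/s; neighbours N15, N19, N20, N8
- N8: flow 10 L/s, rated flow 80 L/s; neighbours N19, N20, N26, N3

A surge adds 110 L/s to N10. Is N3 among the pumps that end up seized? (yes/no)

yes

Round 1 — N10 at 140 > 100. N10 seizes.
  N10 sheds 140 L/s to N20: 140 each.
    N20: 100+140 = 240 > 160
Round 2 — N20 seizes.
  N20 sheds 240 L/s to N19, N26, N28, N3, N8: 48 each.
    N19: 20+48 = 68 ≤ 70
    N26: 140+48 = 188 > 160
    N28: 10+48 = 58 ≤ 70
    N3: 60+48 = 108 ≤ 140
    N8: 10+48 = 58 ≤ 80
Round 3 — N26 seizes.
  N26 sheds 188 L/s to N8: 188 each.
    N8: 58+188 = 246 > 80
Round 4 — N8 seizes.
  N8 sheds 246 L/s to N19, N3: 123 each.
    N19: 68+123 = 191 > 70
    N3: 108+123 = 231 > 140
Round 5 — N19, N3 seize.
  N19 sheds 191 L/s: no online neighbours, lost.
  N3 sheds 231 L/s to N15: 231 each.
    N15: 20+231 = 251 > 90
Round 6 — N15 seizes.
  N15 sheds 251 L/s: no online neighbours, lost.
No further seizures.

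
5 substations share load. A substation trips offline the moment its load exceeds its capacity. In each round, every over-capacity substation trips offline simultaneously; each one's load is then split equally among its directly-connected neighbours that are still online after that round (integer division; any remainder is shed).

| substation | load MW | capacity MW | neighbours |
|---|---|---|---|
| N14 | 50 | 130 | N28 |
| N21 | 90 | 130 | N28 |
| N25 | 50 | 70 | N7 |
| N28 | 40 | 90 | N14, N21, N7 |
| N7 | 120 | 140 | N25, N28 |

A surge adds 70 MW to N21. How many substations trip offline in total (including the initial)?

5

Round 1 — N21 at 160 > 130. N21 trips offline.
  N21 sheds 160 MW to N28: 160 each.
    N28: 40+160 = 200 > 90
Round 2 — N28 trips offline.
  N28 sheds 200 MW to N14, N7: 100 each.
    N14: 50+100 = 150 > 130
    N7: 120+100 = 220 > 140
Round 3 — N14, N7 trip offline.
  N14 sheds 150 MW: no online neighbours, lost.
  N7 sheds 220 MW to N25: 220 each.
    N25: 50+220 = 270 > 70
Round 4 — N25 trips offline.
  N25 sheds 270 MW: no online neighbours, lost.
No further trips.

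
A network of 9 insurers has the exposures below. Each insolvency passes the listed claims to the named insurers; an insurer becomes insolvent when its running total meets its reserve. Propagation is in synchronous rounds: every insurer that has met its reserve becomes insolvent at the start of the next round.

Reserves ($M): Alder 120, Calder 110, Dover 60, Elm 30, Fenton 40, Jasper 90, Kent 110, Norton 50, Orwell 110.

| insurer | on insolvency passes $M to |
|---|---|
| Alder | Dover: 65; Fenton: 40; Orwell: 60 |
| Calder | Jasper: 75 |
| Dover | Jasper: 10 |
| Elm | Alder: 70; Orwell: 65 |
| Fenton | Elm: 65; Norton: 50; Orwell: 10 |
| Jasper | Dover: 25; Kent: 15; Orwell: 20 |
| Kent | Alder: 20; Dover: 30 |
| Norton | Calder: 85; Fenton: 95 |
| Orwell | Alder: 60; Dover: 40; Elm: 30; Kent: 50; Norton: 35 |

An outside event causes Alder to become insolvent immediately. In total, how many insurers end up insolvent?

Round 1 — Alder becomes insolvent (initial).
  Dover: +65 → 65 ≥ 60
  Fenton: +40 → 40 ≥ 40
  Orwell: +60 → 60 < 110
Round 2 — Dover, Fenton become insolvent.
  Elm: +65 → 65 ≥ 30
  Jasper: +10 → 10 < 90
  Norton: +50 → 50 ≥ 50
  Orwell: +10 → 70 < 110
Round 3 — Elm, Norton become insolvent.
  Calder: +85 → 85 < 110
  Orwell: +65 → 135 ≥ 110
Round 4 — Orwell becomes insolvent.
  Kent: +50 → 50 < 110
No further insolvencies.

6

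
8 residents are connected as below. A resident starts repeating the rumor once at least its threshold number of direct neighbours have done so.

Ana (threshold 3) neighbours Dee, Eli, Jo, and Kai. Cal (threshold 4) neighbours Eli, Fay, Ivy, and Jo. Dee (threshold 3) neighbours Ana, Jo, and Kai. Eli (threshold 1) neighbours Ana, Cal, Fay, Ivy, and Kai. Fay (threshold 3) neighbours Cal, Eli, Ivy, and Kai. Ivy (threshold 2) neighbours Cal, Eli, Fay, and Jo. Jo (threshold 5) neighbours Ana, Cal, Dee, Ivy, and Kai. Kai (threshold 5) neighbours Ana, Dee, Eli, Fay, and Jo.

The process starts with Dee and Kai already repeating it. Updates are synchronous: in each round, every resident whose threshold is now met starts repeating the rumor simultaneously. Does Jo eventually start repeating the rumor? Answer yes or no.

no

Round 1 — Dee, Kai start repeating the rumor (initial).
Round 2 — checking thresholds:
  Ana: 2 of 4 neighbours < 3, not yet.
  Eli: 1 of 5 neighbours ≥ 1, starts repeating the rumor.
  Fay: 1 of 4 neighbours < 3, not yet.
  Jo: 2 of 5 neighbours < 5, not yet.
Round 3 — checking thresholds:
  Ana: 3 of 4 neighbours ≥ 3, starts repeating the rumor.
  Cal: 1 of 4 neighbours < 4, not yet.
  Fay: 2 of 4 neighbours < 3, not yet.
  Ivy: 1 of 4 neighbours < 2, not yet.
  Jo: 2 of 5 neighbours < 5, not yet.
Round 4 — no new spreads; cascade stops.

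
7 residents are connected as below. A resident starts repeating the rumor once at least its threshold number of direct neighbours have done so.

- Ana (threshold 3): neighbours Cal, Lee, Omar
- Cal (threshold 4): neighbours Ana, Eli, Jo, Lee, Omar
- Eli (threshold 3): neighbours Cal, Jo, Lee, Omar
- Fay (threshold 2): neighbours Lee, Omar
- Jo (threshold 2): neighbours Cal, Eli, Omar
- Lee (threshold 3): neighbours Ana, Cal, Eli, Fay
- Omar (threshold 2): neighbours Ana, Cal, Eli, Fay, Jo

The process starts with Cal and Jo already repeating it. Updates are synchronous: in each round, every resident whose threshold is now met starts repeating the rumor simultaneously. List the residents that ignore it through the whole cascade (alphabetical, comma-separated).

Round 1 — Cal, Jo start repeating the rumor (initial).
Round 2 — checking thresholds:
  Ana: 1 of 3 neighbours < 3, below threshold.
  Eli: 2 of 4 neighbours < 3, below threshold.
  Lee: 1 of 4 neighbours < 3, below threshold.
  Omar: 2 of 5 neighbours ≥ 2, starts repeating the rumor.
Round 3 — checking thresholds:
  Ana: 2 of 3 neighbours < 3, below threshold.
  Eli: 3 of 4 neighbours ≥ 3, starts repeating the rumor.
  Fay: 1 of 2 neighbours < 2, below threshold.
  Lee: 1 of 4 neighbours < 3, below threshold.
Round 4 — no new spreads; cascade stops.

Ana, Fay, Lee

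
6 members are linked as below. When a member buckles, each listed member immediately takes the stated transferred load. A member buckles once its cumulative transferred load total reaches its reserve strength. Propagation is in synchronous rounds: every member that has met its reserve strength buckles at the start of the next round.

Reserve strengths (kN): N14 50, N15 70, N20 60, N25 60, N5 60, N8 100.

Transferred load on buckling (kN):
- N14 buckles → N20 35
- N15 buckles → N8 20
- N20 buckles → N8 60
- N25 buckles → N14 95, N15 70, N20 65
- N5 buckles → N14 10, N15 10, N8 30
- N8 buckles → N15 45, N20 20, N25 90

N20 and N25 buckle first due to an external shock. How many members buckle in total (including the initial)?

Round 1 — N20, N25 buckle (initial).
  N14: +95 → 95 ≥ 50
  N15: +70 → 70 ≥ 70
  N8: +60 → 60 < 100
Round 2 — N14, N15 buckle.
  N8: +20 → 80 < 100
No further bucklings.

4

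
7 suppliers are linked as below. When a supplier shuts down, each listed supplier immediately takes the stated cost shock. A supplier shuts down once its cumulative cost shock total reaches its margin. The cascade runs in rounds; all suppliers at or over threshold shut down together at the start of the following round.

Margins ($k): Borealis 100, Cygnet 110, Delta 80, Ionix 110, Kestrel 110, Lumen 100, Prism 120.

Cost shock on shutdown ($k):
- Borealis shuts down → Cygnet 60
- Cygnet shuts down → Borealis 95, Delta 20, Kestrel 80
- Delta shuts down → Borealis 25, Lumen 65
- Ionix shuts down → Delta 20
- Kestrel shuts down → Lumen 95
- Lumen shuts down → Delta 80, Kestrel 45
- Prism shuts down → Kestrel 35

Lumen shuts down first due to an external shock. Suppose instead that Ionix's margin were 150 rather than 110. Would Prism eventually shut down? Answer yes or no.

With Ionix's margin at 150:
Round 1 — Lumen shuts down (initial).
  Delta: +80 → 80 ≥ 80
  Kestrel: +45 → 45 < 110
Round 2 — Delta shuts down.
  Borealis: +25 → 25 < 100
No further shutdowns.

no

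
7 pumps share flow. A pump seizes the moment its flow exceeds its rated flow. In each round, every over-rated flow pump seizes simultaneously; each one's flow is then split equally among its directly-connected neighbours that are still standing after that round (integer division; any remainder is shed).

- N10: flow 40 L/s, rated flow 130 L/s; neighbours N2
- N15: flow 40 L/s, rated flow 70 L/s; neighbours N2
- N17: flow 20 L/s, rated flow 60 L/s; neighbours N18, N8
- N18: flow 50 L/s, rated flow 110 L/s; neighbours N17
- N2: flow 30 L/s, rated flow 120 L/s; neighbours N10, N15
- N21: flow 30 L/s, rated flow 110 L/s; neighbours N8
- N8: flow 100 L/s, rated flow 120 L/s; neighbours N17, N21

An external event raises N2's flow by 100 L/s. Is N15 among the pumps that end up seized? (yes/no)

yes

Round 1 — N2 at 130 > 120. N2 seizes.
  N2 sheds 130 L/s to N10, N15: 65 each.
    N10: 40+65 = 105 ≤ 130
    N15: 40+65 = 105 > 70
Round 2 — N15 seizes.
  N15 sheds 105 L/s: no online neighbours, lost.
No further seizures.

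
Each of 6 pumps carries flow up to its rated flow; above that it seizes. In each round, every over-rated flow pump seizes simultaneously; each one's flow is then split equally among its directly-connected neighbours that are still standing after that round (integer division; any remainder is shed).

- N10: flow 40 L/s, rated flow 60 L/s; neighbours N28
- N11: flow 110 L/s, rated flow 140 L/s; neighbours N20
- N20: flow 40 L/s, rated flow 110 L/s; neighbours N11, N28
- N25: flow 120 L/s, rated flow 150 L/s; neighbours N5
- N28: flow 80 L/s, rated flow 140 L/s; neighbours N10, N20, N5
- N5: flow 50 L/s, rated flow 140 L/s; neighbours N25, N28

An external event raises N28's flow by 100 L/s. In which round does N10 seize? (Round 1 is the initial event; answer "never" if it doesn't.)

Round 1 — N28 at 180 > 140. N28 seizes.
  N28 sheds 180 L/s to N10, N20, N5: 60 each.
    N10: 40+60 = 100 > 60
    N20: 40+60 = 100 ≤ 110
    N5: 50+60 = 110 ≤ 140
Round 2 — N10 seizes.
  N10 sheds 100 L/s: no online neighbours, lost.
No further seizures.

2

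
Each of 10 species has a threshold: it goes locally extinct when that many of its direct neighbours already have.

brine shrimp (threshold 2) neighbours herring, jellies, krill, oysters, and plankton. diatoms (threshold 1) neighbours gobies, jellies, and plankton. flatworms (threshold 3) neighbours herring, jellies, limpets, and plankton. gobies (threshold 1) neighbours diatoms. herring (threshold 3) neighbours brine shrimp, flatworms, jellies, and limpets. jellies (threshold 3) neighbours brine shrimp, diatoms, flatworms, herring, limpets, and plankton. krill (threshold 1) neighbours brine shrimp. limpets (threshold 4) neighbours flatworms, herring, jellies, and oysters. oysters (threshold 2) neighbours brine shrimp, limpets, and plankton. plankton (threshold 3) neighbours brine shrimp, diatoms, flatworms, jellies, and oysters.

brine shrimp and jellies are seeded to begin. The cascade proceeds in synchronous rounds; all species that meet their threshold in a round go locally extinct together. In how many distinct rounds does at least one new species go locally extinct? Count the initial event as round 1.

4

Round 1 — brine shrimp, jellies go locally extinct (initial).
Round 2 — checking thresholds:
  diatoms: 1 of 3 neighbours ≥ 1, goes locally extinct.
  flatworms: 1 of 4 neighbours < 3, holds.
  herring: 2 of 4 neighbours < 3, holds.
  krill: 1 of 1 neighbours ≥ 1, goes locally extinct.
  limpets: 1 of 4 neighbours < 4, holds.
  oysters: 1 of 3 neighbours < 2, holds.
  plankton: 2 of 5 neighbours < 3, holds.
Round 3 — checking thresholds:
  flatworms: 1 of 4 neighbours < 3, holds.
  gobies: 1 of 1 neighbours ≥ 1, goes locally extinct.
  herring: 2 of 4 neighbours < 3, holds.
  limpets: 1 of 4 neighbours < 4, holds.
  oysters: 1 of 3 neighbours < 2, holds.
  plankton: 3 of 5 neighbours ≥ 3, goes locally extinct.
Round 4 — checking thresholds:
  flatworms: 2 of 4 neighbours < 3, holds.
  herring: 2 of 4 neighbours < 3, holds.
  limpets: 1 of 4 neighbours < 4, holds.
  oysters: 2 of 3 neighbours ≥ 2, goes locally extinct.
Round 5 — no new extinctions; cascade stops.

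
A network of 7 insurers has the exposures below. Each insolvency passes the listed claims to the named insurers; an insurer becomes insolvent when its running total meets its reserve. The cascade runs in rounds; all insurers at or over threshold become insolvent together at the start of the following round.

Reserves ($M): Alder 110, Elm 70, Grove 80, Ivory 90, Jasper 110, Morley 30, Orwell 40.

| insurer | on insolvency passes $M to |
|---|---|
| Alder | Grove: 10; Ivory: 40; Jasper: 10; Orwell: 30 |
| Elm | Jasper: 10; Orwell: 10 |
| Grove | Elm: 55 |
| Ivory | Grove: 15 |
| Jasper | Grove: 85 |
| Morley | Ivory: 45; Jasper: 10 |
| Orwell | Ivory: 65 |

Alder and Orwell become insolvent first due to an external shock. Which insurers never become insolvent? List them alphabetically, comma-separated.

Round 1 — Alder, Orwell become insolvent (initial).
  Grove: +10 → 10 < 80
  Ivory: +40+65 → 105 ≥ 90
  Jasper: +10 → 10 < 110
Round 2 — Ivory becomes insolvent.
  Grove: +15 → 25 < 80
No further insolvencies.

Elm, Grove, Jasper, Morley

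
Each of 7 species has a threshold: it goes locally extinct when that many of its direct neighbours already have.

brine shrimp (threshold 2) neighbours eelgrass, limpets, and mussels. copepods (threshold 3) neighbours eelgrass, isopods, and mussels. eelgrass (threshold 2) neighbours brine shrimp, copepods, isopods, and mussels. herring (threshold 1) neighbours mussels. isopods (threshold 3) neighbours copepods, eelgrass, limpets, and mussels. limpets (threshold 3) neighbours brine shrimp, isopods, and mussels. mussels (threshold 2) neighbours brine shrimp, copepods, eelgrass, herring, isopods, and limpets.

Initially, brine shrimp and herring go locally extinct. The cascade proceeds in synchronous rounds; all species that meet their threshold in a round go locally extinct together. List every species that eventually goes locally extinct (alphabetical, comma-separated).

Round 1 — brine shrimp, herring go locally extinct (initial).
Round 2 — checking thresholds:
  eelgrass: 1 of 4 neighbours < 2, below threshold.
  limpets: 1 of 3 neighbours < 3, below threshold.
  mussels: 2 of 6 neighbours ≥ 2, goes locally extinct.
Round 3 — checking thresholds:
  copepods: 1 of 3 neighbours < 3, below threshold.
  eelgrass: 2 of 4 neighbours ≥ 2, goes locally extinct.
  isopods: 1 of 4 neighbours < 3, below threshold.
  limpets: 2 of 3 neighbours < 3, below threshold.
Round 4 — no new extinctions; cascade stops.

brine shrimp, eelgrass, herring, mussels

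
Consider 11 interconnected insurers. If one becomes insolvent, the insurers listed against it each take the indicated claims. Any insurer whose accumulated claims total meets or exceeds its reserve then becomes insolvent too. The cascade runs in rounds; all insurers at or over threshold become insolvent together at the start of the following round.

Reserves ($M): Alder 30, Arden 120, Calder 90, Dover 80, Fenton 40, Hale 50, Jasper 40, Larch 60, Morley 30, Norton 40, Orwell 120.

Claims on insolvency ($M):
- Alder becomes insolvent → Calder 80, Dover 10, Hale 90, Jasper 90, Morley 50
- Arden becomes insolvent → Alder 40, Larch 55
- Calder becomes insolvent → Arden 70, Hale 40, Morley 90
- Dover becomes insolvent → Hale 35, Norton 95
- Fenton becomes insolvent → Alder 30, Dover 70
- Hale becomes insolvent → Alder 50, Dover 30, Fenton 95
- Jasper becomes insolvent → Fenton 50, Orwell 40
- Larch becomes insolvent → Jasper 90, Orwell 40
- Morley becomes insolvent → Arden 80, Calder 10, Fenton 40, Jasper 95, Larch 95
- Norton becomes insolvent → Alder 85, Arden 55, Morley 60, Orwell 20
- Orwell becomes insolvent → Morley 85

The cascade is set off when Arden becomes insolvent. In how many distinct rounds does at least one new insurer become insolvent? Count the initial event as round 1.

Round 1 — Arden becomes insolvent (initial).
  Alder: +40 → 40 ≥ 30
  Larch: +55 → 55 < 60
Round 2 — Alder becomes insolvent.
  Calder: +80 → 80 < 90
  Dover: +10 → 10 < 80
  Hale: +90 → 90 ≥ 50
  Jasper: +90 → 90 ≥ 40
  Morley: +50 → 50 ≥ 30
Round 3 — Hale, Jasper, Morley become insolvent.
  Calder: +10 → 90 ≥ 90
  Dover: +30 → 40 < 80
  Fenton: +95+50+40 → 185 ≥ 40
  Larch: +95 → 150 ≥ 60
  Orwell: +40 → 40 < 120
Round 4 — Calder, Fenton, Larch become insolvent.
  Dover: +70 → 110 ≥ 80
  Orwell: +40 → 80 < 120
Round 5 — Dover becomes insolvent.
  Norton: +95 → 95 ≥ 40
Round 6 — Norton becomes insolvent.
  Orwell: +20 → 100 < 120
No further insolvencies.

6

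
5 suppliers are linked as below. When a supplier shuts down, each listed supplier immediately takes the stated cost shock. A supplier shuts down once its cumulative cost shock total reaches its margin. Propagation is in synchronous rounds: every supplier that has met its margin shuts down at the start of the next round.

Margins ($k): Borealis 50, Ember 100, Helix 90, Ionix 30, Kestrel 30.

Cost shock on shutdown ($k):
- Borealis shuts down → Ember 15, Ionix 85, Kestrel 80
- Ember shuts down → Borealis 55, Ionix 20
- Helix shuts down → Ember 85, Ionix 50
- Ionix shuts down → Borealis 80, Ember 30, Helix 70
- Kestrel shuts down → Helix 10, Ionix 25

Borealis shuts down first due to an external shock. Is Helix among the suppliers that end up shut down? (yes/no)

Round 1 — Borealis shuts down (initial).
  Ember: +15 → 15 < 100
  Ionix: +85 → 85 ≥ 30
  Kestrel: +80 → 80 ≥ 30
Round 2 — Ionix, Kestrel shut down.
  Ember: +30 → 45 < 100
  Helix: +70+10 → 80 < 90
No further shutdowns.

no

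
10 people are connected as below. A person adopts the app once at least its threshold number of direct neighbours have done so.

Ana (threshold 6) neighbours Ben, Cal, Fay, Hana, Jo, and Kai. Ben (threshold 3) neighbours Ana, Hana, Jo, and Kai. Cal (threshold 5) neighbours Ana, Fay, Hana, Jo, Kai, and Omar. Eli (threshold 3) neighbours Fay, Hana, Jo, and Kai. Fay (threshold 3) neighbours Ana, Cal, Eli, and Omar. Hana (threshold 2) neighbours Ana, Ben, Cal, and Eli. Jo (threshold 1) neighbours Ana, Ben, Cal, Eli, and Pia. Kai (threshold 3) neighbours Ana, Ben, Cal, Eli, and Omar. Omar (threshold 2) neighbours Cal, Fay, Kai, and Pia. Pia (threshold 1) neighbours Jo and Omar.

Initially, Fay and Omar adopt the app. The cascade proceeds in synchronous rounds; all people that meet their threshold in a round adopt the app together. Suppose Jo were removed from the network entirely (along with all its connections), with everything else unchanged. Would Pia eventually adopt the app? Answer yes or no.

yes

With Jo removed:
Round 1 — Fay, Omar adopt the app (initial).
Round 2 — checking thresholds:
  Ana: 1 of 5 neighbours < 6, not yet.
  Cal: 2 of 5 neighbours < 5, not yet.
  Eli: 1 of 3 neighbours < 3, not yet.
  Kai: 1 of 5 neighbours < 3, not yet.
  Pia: 1 of 1 neighbours ≥ 1, adopts the app.
Round 3 — no new adoptions; cascade stops.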